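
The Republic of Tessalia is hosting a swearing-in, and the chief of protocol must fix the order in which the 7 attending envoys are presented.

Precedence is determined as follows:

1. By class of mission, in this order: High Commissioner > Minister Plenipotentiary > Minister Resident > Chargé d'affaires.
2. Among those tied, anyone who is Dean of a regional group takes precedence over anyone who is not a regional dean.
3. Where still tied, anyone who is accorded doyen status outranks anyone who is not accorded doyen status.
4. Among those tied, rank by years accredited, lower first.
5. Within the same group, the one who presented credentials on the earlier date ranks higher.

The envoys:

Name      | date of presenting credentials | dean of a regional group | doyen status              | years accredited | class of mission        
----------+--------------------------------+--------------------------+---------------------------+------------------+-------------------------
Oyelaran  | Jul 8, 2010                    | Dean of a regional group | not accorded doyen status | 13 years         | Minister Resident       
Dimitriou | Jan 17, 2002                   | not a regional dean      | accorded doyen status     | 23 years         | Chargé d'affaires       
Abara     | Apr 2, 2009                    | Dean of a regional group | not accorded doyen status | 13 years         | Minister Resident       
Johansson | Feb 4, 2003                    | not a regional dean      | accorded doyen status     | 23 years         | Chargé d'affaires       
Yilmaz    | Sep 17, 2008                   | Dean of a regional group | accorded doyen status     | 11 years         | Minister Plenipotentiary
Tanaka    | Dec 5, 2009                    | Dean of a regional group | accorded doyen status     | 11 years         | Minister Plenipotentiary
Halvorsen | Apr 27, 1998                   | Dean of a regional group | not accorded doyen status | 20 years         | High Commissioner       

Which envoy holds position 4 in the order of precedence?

Abara

By class of mission: Halvorsen (High Commissioner); then Yilmaz and Tanaka (Minister Plenipotentiary); then Abara and Oyelaran (Minister Resident); then Dimitriou and Johansson (Chargé d'affaires).
Yilmaz and Tanaka are each Dean of a regional group, so the next rule applies.
Yilmaz and Tanaka are each accorded doyen status, so the next rule applies.
Yilmaz and Tanaka both have years accredited 11 years, so the next rule applies.
Among Yilmaz and Tanaka, by date of presenting credentials (earlier first): Yilmaz (Sep 17, 2008) before Tanaka (Dec 5, 2009).
Abara and Oyelaran are each Dean of a regional group, so the next rule applies.
Abara and Oyelaran are each not accorded doyen status, so the next rule applies.
Abara and Oyelaran both have years accredited 13 years, so the next rule applies.
Among Abara and Oyelaran, by date of presenting credentials (earlier first): Abara (Apr 2, 2009) before Oyelaran (Jul 8, 2010).
Dimitriou and Johansson are each not a regional dean, so the next rule applies.
Dimitriou and Johansson are each accorded doyen status, so the next rule applies.
Dimitriou and Johansson both have years accredited 23 years, so the next rule applies.
Among Dimitriou and Johansson, by date of presenting credentials (earlier first): Dimitriou (Jan 17, 2002) before Johansson (Feb 4, 2003).
Order: Halvorsen, Yilmaz, Tanaka, Abara, Oyelaran, Dimitriou, Johansson.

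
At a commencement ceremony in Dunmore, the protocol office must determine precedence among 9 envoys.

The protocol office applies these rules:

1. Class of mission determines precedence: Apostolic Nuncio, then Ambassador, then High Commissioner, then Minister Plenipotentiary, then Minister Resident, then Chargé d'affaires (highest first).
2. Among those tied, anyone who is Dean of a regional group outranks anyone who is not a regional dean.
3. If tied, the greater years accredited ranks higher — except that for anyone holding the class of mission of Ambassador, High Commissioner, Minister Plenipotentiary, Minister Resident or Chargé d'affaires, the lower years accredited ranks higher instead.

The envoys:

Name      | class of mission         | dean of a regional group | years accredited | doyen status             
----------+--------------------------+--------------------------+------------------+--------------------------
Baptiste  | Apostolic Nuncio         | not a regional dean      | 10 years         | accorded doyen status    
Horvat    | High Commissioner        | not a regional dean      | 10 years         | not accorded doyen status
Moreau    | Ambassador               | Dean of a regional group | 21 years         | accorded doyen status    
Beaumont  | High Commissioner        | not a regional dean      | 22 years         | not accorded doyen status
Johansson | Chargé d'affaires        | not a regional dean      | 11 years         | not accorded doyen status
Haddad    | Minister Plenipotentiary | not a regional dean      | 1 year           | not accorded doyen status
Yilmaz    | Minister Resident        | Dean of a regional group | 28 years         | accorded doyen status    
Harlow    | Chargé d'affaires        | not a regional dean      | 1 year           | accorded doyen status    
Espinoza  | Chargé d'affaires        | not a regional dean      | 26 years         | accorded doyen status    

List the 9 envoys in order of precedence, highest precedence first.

Baptiste, Moreau, Horvat, Beaumont, Haddad, Yilmaz, Harlow, Johansson, Espinoza

By class of mission: Baptiste (Apostolic Nuncio); then Moreau (Ambassador); then Horvat and Beaumont (High Commissioner); then Haddad (Minister Plenipotentiary); then Yilmaz (Minister Resident); then Harlow, Johansson and Espinoza (Chargé d'affaires).
Horvat and Beaumont are each not a regional dean, so the next rule applies.
Among Horvat and Beaumont, by years accredited (lower first) (reversed rule for this group): Horvat (10 years) before Beaumont (22 years).
Harlow, Johansson and Espinoza are each not a regional dean, so the next rule applies.
Among Harlow, Johansson and Espinoza, by years accredited (lower first) (reversed rule for this group): Harlow (1 year) before Johansson (11 years) before Espinoza (26 years).
Full order: Baptiste, Moreau, Horvat, Beaumont, Haddad, Yilmaz, Harlow, Johansson, Espinoza.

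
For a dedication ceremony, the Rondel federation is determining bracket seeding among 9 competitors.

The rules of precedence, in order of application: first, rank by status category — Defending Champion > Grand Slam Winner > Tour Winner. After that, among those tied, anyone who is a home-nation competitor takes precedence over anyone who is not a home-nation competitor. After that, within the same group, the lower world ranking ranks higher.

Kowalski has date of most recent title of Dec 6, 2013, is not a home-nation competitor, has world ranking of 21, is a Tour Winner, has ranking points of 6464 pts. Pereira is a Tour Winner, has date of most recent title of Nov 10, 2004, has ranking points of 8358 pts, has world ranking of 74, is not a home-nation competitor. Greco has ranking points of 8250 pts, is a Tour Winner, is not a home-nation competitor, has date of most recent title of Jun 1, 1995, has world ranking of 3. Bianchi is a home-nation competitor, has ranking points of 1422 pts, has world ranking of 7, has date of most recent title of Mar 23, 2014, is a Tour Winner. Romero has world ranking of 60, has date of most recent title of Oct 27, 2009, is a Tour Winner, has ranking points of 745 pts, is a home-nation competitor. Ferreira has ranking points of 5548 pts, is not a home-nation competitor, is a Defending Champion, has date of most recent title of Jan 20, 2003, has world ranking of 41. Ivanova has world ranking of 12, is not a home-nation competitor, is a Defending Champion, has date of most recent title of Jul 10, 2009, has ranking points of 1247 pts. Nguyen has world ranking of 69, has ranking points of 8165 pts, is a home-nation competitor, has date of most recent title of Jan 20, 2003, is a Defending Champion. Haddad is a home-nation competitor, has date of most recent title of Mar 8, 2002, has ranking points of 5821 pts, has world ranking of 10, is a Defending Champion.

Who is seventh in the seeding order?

By status category: Haddad, Nguyen, Ivanova and Ferreira (Defending Champion); then Bianchi, Romero, Greco, Kowalski and Pereira (Tour Winner).
Among Haddad, Nguyen, Ivanova and Ferreira, a home-nation competitor before not a home-nation competitor: Haddad and Nguyen (a home-nation competitor) before Ivanova and Ferreira (not a home-nation competitor).
Among Haddad and Nguyen, by world ranking (lower first): Haddad (10) before Nguyen (69).
Among Ivanova and Ferreira, by world ranking (lower first): Ivanova (12) before Ferreira (41).
Among Bianchi, Romero, Greco, Kowalski and Pereira, a home-nation competitor before not a home-nation competitor: Bianchi and Romero (a home-nation competitor) before Greco, Kowalski and Pereira (not a home-nation competitor).
Among Bianchi and Romero, by world ranking (lower first): Bianchi (7) before Romero (60).
Among Greco, Kowalski and Pereira, by world ranking (lower first): Greco (3) before Kowalski (21) before Pereira (74).
Order: Haddad, Nguyen, Ivanova, Ferreira, Bianchi, Romero, Greco, Kowalski, Pereira.

Greco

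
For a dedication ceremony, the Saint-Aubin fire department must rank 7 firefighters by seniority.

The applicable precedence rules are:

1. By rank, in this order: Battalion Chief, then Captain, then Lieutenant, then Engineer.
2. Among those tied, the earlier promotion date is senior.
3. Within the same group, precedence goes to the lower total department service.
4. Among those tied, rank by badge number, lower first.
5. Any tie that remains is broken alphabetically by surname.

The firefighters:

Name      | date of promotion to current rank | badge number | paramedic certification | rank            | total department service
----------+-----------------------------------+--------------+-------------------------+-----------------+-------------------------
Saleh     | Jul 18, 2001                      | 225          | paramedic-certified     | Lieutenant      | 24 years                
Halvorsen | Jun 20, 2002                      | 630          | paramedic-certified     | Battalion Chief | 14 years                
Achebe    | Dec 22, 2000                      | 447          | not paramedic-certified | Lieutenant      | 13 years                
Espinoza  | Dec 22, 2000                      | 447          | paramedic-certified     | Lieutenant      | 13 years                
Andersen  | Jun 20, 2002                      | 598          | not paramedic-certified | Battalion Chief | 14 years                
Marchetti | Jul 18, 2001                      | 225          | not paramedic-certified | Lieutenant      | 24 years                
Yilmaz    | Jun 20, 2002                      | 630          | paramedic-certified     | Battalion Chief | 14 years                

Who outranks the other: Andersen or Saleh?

Andersen

By rank: Andersen, Halvorsen and Yilmaz (Battalion Chief); then Achebe, Espinoza, Marchetti and Saleh (Lieutenant).
Andersen, Halvorsen and Yilmaz all have date of promotion to current rank Jun 20, 2002, so the next rule applies.
Andersen, Halvorsen and Yilmaz all have total department service 14 years, so the next rule applies.
Among Andersen, Halvorsen and Yilmaz, by badge number (lower first): Andersen (598) before Halvorsen and Yilmaz (630).
Among Halvorsen and Yilmaz, alphabetically by surname: Halvorsen before Yilmaz.
Among Achebe, Espinoza, Marchetti and Saleh, by date of promotion to current rank (earlier first): Achebe and Espinoza (Dec 22, 2000) before Marchetti and Saleh (Jul 18, 2001).
Achebe and Espinoza both have total department service 13 years, so the next rule applies.
Achebe and Espinoza both have badge number 447, so the next rule applies.
Among Achebe and Espinoza, alphabetically by surname: Achebe before Espinoza.
Marchetti and Saleh both have total department service 24 years, so the next rule applies.
Marchetti and Saleh both have badge number 225, so the next rule applies.
Among Marchetti and Saleh, alphabetically by surname: Marchetti before Saleh.
So Andersen takes precedence.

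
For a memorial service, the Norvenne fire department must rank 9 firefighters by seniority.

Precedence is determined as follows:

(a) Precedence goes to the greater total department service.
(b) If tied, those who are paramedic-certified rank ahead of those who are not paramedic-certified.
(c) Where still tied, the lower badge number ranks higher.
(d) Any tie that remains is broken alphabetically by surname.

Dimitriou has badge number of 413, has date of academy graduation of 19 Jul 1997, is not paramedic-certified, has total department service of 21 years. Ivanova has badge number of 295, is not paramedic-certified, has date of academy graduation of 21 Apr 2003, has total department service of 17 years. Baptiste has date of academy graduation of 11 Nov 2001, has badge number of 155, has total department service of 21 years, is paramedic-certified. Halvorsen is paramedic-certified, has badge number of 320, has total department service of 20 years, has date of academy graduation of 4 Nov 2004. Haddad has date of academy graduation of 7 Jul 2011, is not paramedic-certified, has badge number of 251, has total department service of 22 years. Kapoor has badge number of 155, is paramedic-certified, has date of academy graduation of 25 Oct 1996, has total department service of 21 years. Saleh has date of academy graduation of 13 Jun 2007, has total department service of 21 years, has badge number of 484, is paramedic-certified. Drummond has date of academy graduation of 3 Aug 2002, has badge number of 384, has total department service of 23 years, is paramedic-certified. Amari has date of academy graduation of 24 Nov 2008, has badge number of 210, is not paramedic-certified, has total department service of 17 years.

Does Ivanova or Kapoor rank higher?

By total department service (higher first): Drummond (23 years); then Haddad (22 years); then Baptiste, Kapoor, Saleh and Dimitriou (each 21 years); then Halvorsen (20 years); then Amari and Ivanova (both 17 years).
Among Baptiste, Kapoor, Saleh and Dimitriou, paramedic-certified before not paramedic-certified: Baptiste, Kapoor and Saleh (paramedic-certified) before Dimitriou (not paramedic-certified).
Among Baptiste, Kapoor and Saleh, by badge number (lower first): Baptiste and Kapoor (155) before Saleh (484).
Among Baptiste and Kapoor, alphabetically by surname: Baptiste before Kapoor.
Amari and Ivanova are each not paramedic-certified, so the next rule applies.
Among Amari and Ivanova, by badge number (lower first): Amari (210) before Ivanova (295).
So Kapoor takes precedence.

Kapoor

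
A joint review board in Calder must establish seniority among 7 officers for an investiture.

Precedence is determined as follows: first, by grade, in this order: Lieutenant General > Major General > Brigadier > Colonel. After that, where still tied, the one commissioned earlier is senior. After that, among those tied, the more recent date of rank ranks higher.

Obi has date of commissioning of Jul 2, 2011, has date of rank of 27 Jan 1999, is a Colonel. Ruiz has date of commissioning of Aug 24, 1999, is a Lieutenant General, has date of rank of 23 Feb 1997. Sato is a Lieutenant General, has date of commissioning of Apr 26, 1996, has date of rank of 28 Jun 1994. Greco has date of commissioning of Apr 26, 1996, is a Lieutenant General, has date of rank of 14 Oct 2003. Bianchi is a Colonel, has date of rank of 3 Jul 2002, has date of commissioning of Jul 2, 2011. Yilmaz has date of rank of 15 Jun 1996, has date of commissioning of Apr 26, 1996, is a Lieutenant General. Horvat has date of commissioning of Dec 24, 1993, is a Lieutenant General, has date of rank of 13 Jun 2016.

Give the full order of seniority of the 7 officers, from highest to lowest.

Horvat, Greco, Yilmaz, Sato, Ruiz, Bianchi, Obi

By grade: Horvat, Greco, Yilmaz, Sato and Ruiz (Lieutenant General); then Bianchi and Obi (Colonel).
Among Horvat, Greco, Yilmaz, Sato and Ruiz, by date of commissioning (earlier first): Horvat (Dec 24, 1993) before Greco, Yilmaz and Sato (Apr 26, 1996) before Ruiz (Aug 24, 1999).
Among Greco, Yilmaz and Sato, by date of rank (later first): Greco (14 Oct 2003) before Yilmaz (15 Jun 1996) before Sato (28 Jun 1994).
Bianchi and Obi both have date of commissioning Jul 2, 2011, so the next rule applies.
Among Bianchi and Obi, by date of rank (later first): Bianchi (3 Jul 2002) before Obi (27 Jan 1999).
Full order: Horvat, Greco, Yilmaz, Sato, Ruiz, Bianchi, Obi.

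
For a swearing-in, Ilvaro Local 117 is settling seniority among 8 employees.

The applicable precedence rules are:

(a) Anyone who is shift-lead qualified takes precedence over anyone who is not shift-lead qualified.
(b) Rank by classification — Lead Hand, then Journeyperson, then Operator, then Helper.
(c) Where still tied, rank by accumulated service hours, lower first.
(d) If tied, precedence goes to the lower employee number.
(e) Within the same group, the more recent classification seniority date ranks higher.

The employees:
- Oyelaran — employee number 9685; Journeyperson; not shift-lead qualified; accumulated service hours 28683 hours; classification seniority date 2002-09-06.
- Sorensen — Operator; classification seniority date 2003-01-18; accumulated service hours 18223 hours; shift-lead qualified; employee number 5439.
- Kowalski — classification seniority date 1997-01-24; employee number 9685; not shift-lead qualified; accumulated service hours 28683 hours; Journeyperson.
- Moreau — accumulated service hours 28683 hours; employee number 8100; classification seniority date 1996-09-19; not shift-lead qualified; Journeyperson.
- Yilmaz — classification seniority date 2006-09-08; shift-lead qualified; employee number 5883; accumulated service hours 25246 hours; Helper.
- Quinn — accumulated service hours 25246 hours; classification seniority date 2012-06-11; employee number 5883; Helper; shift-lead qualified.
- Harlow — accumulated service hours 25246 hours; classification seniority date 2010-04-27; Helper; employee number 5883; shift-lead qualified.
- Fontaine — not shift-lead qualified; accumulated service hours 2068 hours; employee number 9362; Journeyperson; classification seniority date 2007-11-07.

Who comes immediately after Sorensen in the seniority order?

Quinn

By the first rule: Sorensen, Quinn, Harlow and Yilmaz (each shift-lead qualified); then Fontaine, Moreau, Oyelaran and Kowalski (each not shift-lead qualified).
Among Sorensen, Quinn, Harlow and Yilmaz, by classification: Sorensen (Operator) before Quinn, Harlow and Yilmaz (Helper).
Quinn, Harlow and Yilmaz all have accumulated service hours 25246 hours, so the next rule applies.
Quinn, Harlow and Yilmaz all have employee number 5883, so the next rule applies.
Among Quinn, Harlow and Yilmaz, by classification seniority date (later first): Quinn (2012-06-11) before Harlow (2010-04-27) before Yilmaz (2006-09-08).
Fontaine, Moreau, Oyelaran and Kowalski are each Journeyperson, so the next rule applies.
Among Fontaine, Moreau, Oyelaran and Kowalski, by accumulated service hours (lower first): Fontaine (2068 hours) before Moreau, Oyelaran and Kowalski (28683 hours).
Among Moreau, Oyelaran and Kowalski, by employee number (lower first): Moreau (8100) before Oyelaran and Kowalski (9685).
Among Oyelaran and Kowalski, by classification seniority date (later first): Oyelaran (2002-09-06) before Kowalski (1997-01-24).
Order: Sorensen, Quinn, Harlow, Yilmaz, Fontaine, Moreau, Oyelaran, Kowalski.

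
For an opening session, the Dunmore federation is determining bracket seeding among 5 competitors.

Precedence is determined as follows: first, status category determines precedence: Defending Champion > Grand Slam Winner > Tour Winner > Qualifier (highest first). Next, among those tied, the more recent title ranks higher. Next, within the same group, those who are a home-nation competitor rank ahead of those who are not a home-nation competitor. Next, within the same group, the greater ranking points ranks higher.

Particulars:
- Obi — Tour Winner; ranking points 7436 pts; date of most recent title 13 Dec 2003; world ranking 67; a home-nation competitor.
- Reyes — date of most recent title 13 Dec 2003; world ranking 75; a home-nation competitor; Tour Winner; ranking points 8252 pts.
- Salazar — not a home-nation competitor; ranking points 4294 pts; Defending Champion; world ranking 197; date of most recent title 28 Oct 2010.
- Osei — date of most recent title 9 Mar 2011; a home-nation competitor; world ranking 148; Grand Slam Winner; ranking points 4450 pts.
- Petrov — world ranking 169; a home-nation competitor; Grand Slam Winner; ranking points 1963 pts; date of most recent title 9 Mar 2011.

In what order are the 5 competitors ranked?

By status category: Salazar (Defending Champion); then Osei and Petrov (Grand Slam Winner); then Reyes and Obi (Tour Winner).
Osei and Petrov both have date of most recent title 9 Mar 2011, so the next rule applies.
Osei and Petrov are each a home-nation competitor, so the next rule applies.
Among Osei and Petrov, by ranking points (higher first): Osei (4450 pts) before Petrov (1963 pts).
Reyes and Obi both have date of most recent title 13 Dec 2003, so the next rule applies.
Reyes and Obi are each a home-nation competitor, so the next rule applies.
Among Reyes and Obi, by ranking points (higher first): Reyes (8252 pts) before Obi (7436 pts).
Full order: Salazar, Osei, Petrov, Reyes, Obi.

Salazar, Osei, Petrov, Reyes, Obi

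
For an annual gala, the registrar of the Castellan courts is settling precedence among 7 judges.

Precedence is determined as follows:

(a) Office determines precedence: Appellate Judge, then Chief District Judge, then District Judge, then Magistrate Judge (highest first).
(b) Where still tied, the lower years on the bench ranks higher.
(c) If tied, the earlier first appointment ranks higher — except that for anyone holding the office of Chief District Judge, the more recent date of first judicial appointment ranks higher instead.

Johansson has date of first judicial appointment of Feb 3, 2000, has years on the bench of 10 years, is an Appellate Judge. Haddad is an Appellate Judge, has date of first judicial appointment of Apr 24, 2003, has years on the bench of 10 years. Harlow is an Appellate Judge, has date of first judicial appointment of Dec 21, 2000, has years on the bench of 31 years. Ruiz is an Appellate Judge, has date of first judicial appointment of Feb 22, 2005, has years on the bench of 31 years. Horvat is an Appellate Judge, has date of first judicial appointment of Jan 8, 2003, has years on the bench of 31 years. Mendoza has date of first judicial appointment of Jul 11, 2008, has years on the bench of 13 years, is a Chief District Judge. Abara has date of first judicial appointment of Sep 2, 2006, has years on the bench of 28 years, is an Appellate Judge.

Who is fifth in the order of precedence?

By office: Johansson, Haddad, Abara, Harlow, Horvat and Ruiz (Appellate Judge); then Mendoza (Chief District Judge).
Among Johansson, Haddad, Abara, Harlow, Horvat and Ruiz, by years on the bench (lower first): Johansson and Haddad (10 years) before Abara (28 years) before Harlow, Horvat and Ruiz (31 years).
Among Johansson and Haddad, by date of first judicial appointment (earlier first): Johansson (Feb 3, 2000) before Haddad (Apr 24, 2003).
Among Harlow, Horvat and Ruiz, by date of first judicial appointment (earlier first): Harlow (Dec 21, 2000) before Horvat (Jan 8, 2003) before Ruiz (Feb 22, 2005).
Order: Johansson, Haddad, Abara, Harlow, Horvat, Ruiz, Mendoza.

Horvat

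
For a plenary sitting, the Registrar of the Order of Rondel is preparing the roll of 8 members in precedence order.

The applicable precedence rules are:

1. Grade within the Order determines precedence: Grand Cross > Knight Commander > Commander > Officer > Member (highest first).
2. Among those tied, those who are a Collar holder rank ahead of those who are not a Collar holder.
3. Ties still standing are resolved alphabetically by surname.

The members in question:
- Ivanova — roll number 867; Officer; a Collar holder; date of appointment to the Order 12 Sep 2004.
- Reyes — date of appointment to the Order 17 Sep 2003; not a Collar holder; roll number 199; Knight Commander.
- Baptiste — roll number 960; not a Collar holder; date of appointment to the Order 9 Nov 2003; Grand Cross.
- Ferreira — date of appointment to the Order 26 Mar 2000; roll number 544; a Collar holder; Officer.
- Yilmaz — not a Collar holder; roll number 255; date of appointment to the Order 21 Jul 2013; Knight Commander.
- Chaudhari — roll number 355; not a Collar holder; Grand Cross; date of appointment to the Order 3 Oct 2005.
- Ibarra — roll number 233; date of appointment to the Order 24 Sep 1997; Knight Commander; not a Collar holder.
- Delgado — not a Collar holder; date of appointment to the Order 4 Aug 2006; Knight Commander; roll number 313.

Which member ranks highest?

By grade within the Order: Baptiste and Chaudhari (Grand Cross); then Delgado, Ibarra, Reyes and Yilmaz (Knight Commander); then Ferreira and Ivanova (Officer).
Baptiste and Chaudhari are each not a Collar holder, so the next rule applies.
Among Baptiste and Chaudhari, alphabetically by surname: Baptiste before Chaudhari.
Delgado, Ibarra, Reyes and Yilmaz are each not a Collar holder, so the next rule applies.
Among Delgado, Ibarra, Reyes and Yilmaz, alphabetically by surname: Delgado before Ibarra before Reyes before Yilmaz.
Ferreira and Ivanova are each a Collar holder, so the next rule applies.
Among Ferreira and Ivanova, alphabetically by surname: Ferreira before Ivanova.
Order: Baptiste, Chaudhari, Delgado, Ibarra, Reyes, Yilmaz, Ferreira, Ivanova.

Baptiste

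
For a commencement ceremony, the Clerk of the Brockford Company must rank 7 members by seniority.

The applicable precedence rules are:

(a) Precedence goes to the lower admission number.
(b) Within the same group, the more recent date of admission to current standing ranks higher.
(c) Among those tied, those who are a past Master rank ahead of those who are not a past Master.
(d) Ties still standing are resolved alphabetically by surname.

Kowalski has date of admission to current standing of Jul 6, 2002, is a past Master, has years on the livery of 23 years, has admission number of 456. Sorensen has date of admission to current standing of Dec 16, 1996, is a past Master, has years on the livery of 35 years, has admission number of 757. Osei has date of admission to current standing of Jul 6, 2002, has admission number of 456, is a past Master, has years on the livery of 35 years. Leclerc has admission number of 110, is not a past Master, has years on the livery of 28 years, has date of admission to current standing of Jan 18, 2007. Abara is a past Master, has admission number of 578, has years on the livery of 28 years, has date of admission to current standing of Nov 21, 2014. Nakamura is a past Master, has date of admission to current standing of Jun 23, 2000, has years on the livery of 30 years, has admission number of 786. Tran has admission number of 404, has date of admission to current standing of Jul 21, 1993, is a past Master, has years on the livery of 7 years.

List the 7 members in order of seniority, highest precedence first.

Leclerc, Tran, Kowalski, Osei, Abara, Sorensen, Nakamura

By admission number (lower first): Leclerc (110); then Tran (404); then Kowalski and Osei (both 456); then Abara (578); then Sorensen (757); then Nakamura (786).
Kowalski and Osei both have date of admission to current standing Jul 6, 2002, so the next rule applies.
Kowalski and Osei are each a past Master, so the next rule applies.
Among Kowalski and Osei, alphabetically by surname: Kowalski before Osei.
Full order: Leclerc, Tran, Kowalski, Osei, Abara, Sorensen, Nakamura.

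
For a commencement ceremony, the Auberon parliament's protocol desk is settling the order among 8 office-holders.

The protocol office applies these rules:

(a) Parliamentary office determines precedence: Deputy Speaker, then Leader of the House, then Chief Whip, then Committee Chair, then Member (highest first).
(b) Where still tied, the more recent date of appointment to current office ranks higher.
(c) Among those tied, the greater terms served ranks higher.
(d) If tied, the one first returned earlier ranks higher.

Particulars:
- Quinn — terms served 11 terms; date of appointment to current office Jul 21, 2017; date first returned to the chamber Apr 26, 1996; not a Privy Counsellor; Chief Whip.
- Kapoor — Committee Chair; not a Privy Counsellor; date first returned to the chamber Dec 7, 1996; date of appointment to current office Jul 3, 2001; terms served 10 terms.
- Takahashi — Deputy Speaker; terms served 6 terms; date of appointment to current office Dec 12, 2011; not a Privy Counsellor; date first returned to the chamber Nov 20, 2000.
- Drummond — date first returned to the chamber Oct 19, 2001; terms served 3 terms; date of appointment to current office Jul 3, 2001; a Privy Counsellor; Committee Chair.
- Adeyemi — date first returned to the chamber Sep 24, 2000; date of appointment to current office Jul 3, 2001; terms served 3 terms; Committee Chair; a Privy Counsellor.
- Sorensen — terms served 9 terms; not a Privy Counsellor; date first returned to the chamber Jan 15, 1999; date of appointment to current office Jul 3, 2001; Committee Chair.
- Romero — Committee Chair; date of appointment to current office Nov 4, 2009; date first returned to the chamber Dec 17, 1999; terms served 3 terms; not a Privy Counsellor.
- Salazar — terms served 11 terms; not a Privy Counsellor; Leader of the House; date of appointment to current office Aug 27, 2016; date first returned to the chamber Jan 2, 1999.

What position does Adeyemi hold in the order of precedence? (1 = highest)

7

By parliamentary office: Takahashi (Deputy Speaker); then Salazar (Leader of the House); then Quinn (Chief Whip); then Romero, Kapoor, Sorensen, Adeyemi and Drummond (Committee Chair).
Among Romero, Kapoor, Sorensen, Adeyemi and Drummond, by date of appointment to current office (later first): Romero (Nov 4, 2009) before Kapoor, Sorensen, Adeyemi and Drummond (Jul 3, 2001).
Among Kapoor, Sorensen, Adeyemi and Drummond, by terms served (higher first): Kapoor (10 terms) before Sorensen (9 terms) before Adeyemi and Drummond (3 terms).
Among Adeyemi and Drummond, by date first returned to the chamber (earlier first): Adeyemi (Sep 24, 2000) before Drummond (Oct 19, 2001).
Order: Takahashi, Salazar, Quinn, Romero, Kapoor, Sorensen, Adeyemi, Drummond. So position 7.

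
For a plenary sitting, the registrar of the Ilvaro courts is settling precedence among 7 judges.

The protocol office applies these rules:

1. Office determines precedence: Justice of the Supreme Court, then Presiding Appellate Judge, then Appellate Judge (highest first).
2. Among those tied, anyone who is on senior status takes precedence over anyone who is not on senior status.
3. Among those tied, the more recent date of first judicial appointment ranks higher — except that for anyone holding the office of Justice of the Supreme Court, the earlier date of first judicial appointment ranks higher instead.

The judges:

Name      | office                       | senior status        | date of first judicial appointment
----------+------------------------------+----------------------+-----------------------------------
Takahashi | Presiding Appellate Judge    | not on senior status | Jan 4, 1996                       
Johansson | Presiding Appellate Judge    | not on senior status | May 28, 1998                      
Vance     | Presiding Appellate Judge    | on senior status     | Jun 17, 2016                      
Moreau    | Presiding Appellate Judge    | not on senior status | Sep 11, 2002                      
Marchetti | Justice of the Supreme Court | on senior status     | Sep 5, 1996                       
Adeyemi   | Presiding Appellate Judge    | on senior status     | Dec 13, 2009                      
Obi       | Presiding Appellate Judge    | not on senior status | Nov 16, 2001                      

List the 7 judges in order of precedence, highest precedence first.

By office: Marchetti (Justice of the Supreme Court); then Vance, Adeyemi, Moreau, Obi, Johansson and Takahashi (Presiding Appellate Judge).
Among Vance, Adeyemi, Moreau, Obi, Johansson and Takahashi, on senior status before not on senior status: Vance and Adeyemi (on senior status) before Moreau, Obi, Johansson and Takahashi (not on senior status).
Among Vance and Adeyemi, by date of first judicial appointment (later first): Vance (Jun 17, 2016) before Adeyemi (Dec 13, 2009).
Among Moreau, Obi, Johansson and Takahashi, by date of first judicial appointment (later first): Moreau (Sep 11, 2002) before Obi (Nov 16, 2001) before Johansson (May 28, 1998) before Takahashi (Jan 4, 1996).
Full order: Marchetti, Vance, Adeyemi, Moreau, Obi, Johansson, Takahashi.

Marchetti, Vance, Adeyemi, Moreau, Obi, Johansson, Takahashi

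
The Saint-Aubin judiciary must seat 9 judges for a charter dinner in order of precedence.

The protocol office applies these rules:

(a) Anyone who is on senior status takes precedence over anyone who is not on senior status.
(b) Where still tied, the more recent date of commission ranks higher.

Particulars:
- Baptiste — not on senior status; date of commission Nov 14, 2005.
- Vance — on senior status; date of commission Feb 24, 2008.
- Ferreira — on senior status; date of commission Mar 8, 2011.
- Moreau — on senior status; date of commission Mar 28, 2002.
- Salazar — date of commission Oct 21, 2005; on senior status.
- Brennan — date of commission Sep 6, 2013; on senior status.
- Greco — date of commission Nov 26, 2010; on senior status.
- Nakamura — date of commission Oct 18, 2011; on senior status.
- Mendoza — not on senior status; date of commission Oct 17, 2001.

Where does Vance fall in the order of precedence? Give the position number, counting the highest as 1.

By the first rule: Brennan, Nakamura, Ferreira, Greco, Vance, Salazar and Moreau (each on senior status); then Baptiste and Mendoza (both not on senior status).
Among Brennan, Nakamura, Ferreira, Greco, Vance, Salazar and Moreau, by date of commission (later first): Brennan (Sep 6, 2013) before Nakamura (Oct 18, 2011) before Ferreira (Mar 8, 2011) before Greco (Nov 26, 2010) before Vance (Feb 24, 2008) before Salazar (Oct 21, 2005) before Moreau (Mar 28, 2002).
Among Baptiste and Mendoza, by date of commission (later first): Baptiste (Nov 14, 2005) before Mendoza (Oct 17, 2001).
Order: Brennan, Nakamura, Ferreira, Greco, Vance, Salazar, Moreau, Baptiste, Mendoza. So position 5.

5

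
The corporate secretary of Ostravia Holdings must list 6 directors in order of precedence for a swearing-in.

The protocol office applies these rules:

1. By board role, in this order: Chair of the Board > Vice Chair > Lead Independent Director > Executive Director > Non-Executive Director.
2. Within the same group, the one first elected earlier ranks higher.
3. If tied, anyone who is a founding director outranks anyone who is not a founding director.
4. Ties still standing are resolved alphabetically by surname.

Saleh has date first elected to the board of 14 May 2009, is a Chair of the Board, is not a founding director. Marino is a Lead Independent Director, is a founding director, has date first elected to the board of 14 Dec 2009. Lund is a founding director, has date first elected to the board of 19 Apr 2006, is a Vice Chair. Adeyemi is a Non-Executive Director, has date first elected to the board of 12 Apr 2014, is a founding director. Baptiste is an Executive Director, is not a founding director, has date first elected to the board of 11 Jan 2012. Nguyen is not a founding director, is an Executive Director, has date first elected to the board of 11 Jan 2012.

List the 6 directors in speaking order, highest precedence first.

Saleh, Lund, Marino, Baptiste, Nguyen, Adeyemi

By board role: Saleh (Chair of the Board); then Lund (Vice Chair); then Marino (Lead Independent Director); then Baptiste and Nguyen (Executive Director); then Adeyemi (Non-Executive Director).
Baptiste and Nguyen both have date first elected to the board 11 Jan 2012, so the next rule applies.
Baptiste and Nguyen are each not a founding director, so the next rule applies.
Among Baptiste and Nguyen, alphabetically by surname: Baptiste before Nguyen.
Full order: Saleh, Lund, Marino, Baptiste, Nguyen, Adeyemi.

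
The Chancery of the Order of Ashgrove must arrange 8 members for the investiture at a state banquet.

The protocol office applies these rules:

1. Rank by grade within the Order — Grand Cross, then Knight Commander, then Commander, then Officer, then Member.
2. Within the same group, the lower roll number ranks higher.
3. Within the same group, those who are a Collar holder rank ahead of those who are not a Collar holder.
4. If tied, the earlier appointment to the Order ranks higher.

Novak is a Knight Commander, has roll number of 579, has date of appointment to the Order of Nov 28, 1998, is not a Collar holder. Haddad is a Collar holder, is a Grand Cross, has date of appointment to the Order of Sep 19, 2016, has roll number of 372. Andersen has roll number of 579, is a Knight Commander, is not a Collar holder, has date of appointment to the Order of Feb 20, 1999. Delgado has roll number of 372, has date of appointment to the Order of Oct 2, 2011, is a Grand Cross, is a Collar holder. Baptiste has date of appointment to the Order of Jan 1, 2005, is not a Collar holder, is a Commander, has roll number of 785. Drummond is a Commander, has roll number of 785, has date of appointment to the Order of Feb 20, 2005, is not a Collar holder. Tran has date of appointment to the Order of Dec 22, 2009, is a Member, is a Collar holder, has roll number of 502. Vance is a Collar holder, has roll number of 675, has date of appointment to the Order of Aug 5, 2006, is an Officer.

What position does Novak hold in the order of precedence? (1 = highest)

By grade within the Order: Delgado and Haddad (Grand Cross); then Novak and Andersen (Knight Commander); then Baptiste and Drummond (Commander); then Vance (Officer); then Tran (Member).
Delgado and Haddad both have roll number 372, so the next rule applies.
Delgado and Haddad are each a Collar holder, so the next rule applies.
Among Delgado and Haddad, by date of appointment to the Order (earlier first): Delgado (Oct 2, 2011) before Haddad (Sep 19, 2016).
Novak and Andersen both have roll number 579, so the next rule applies.
Novak and Andersen are each not a Collar holder, so the next rule applies.
Among Novak and Andersen, by date of appointment to the Order (earlier first): Novak (Nov 28, 1998) before Andersen (Feb 20, 1999).
Baptiste and Drummond both have roll number 785, so the next rule applies.
Baptiste and Drummond are each not a Collar holder, so the next rule applies.
Among Baptiste and Drummond, by date of appointment to the Order (earlier first): Baptiste (Jan 1, 2005) before Drummond (Feb 20, 2005).
Order: Delgado, Haddad, Novak, Andersen, Baptiste, Drummond, Vance, Tran. So position 3.

3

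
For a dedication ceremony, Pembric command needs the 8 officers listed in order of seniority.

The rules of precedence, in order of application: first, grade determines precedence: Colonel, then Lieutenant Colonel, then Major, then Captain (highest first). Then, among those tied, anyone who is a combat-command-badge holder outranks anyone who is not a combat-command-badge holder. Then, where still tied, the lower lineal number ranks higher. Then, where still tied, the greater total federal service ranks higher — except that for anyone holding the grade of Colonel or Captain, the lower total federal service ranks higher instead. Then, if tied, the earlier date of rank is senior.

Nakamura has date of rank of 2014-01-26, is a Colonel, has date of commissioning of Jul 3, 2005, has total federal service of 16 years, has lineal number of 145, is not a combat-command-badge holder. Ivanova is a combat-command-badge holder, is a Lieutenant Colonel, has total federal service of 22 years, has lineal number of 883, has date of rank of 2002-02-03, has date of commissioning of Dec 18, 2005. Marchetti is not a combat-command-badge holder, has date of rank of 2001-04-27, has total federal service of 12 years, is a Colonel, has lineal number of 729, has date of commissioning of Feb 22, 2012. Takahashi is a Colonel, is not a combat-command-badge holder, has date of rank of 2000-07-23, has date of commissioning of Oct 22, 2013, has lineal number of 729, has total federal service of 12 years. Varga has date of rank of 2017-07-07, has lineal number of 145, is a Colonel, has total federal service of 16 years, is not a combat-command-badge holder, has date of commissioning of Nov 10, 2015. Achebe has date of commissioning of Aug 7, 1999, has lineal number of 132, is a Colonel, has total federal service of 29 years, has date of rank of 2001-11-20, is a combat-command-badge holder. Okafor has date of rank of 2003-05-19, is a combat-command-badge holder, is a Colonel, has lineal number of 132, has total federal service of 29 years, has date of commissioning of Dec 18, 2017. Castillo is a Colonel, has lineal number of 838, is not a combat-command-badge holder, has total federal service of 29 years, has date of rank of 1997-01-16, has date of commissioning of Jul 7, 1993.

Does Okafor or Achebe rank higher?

By grade: Achebe, Okafor, Nakamura, Varga, Takahashi, Marchetti and Castillo (Colonel); then Ivanova (Lieutenant Colonel).
Among Achebe, Okafor, Nakamura, Varga, Takahashi, Marchetti and Castillo, a combat-command-badge holder before not a combat-command-badge holder: Achebe and Okafor (a combat-command-badge holder) before Nakamura, Varga, Takahashi, Marchetti and Castillo (not a combat-command-badge holder).
Achebe and Okafor both have lineal number 132, so the next rule applies.
Achebe and Okafor both have total federal service 29 years, so the next rule applies.
Among Achebe and Okafor, by date of rank (earlier first): Achebe (2001-11-20) before Okafor (2003-05-19).
Among Nakamura, Varga, Takahashi, Marchetti and Castillo, by lineal number (lower first): Nakamura and Varga (145) before Takahashi and Marchetti (729) before Castillo (838).
Nakamura and Varga both have total federal service 16 years, so the next rule applies.
Among Nakamura and Varga, by date of rank (earlier first): Nakamura (2014-01-26) before Varga (2017-07-07).
Takahashi and Marchetti both have total federal service 12 years, so the next rule applies.
Among Takahashi and Marchetti, by date of rank (earlier first): Takahashi (2000-07-23) before Marchetti (2001-04-27).
So Achebe takes precedence.

Achebe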